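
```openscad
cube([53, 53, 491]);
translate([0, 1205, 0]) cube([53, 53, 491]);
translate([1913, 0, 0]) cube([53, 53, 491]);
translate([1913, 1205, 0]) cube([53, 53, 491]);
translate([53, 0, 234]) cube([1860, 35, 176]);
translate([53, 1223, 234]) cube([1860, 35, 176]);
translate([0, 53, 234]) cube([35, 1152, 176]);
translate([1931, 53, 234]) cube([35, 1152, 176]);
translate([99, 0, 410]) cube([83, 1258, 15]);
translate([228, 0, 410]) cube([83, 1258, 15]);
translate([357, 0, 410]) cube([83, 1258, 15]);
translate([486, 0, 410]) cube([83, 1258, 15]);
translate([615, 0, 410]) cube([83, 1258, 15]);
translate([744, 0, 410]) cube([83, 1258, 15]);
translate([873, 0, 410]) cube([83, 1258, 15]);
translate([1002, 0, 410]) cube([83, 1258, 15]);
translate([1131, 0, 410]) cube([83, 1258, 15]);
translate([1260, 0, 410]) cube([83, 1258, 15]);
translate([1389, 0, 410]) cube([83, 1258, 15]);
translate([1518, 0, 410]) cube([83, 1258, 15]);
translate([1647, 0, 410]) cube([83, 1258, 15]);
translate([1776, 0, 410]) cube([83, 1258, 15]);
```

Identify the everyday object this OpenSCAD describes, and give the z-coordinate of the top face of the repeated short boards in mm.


A bed frame. The slat-top height is 425 mm.

Four posts, four rails, and a row of slats — a bed frame. Slats sit on the rails at z = 234 + 176 = 410; with slat thickness 15, the top is 425 mm.


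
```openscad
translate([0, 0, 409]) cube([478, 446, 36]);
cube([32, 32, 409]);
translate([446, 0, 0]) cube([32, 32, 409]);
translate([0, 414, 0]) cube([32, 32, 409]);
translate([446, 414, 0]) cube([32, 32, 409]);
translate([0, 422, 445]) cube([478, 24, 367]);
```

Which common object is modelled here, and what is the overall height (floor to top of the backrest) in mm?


A chair. The overall height is 812 mm.

A slab on four corner posts with a tall panel at the back — a chair. The seat slab sits at z = 409 with thickness 36, and the 367 mm backrest starts at the seat top, so the overall height is 409 + 36 + 367 = 812 mm.


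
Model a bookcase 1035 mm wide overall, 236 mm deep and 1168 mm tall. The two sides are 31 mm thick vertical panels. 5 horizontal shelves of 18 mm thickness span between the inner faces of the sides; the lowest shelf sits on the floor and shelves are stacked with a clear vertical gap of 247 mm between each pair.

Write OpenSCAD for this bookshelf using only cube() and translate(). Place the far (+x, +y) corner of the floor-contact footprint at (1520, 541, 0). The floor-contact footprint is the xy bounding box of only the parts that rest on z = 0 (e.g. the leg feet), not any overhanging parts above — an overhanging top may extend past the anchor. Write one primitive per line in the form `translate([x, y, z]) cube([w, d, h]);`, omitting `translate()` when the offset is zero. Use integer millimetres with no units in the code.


translate([485, 305, 0]) cube([31, 236, 1168]);
translate([1489, 305, 0]) cube([31, 236, 1168]);
translate([516, 305, 0]) cube([973, 236, 18]);
translate([516, 305, 265]) cube([973, 236, 18]);
translate([516, 305, 530]) cube([973, 236, 18]);
translate([516, 305, 795]) cube([973, 236, 18]);
translate([516, 305, 1060]) cube([973, 236, 18]);


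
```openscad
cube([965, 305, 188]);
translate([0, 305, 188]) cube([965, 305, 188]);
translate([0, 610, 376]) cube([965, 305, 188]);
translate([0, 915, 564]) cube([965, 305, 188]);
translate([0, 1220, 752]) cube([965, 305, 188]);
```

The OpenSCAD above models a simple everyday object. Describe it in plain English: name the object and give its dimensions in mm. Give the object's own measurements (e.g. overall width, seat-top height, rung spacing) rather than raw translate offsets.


A straight staircase of 5 solid steps. Each step is 965 mm wide (x), 305 mm deep (y, the going) and 188 mm tall (the rise). The first step rests on the floor; each subsequent step sits one going further in +y and one rise higher in +z, directly behind and above the previous step with no overlap.


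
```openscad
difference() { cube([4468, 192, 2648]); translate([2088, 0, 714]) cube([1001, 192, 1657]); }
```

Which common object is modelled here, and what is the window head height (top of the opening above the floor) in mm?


A wall with a window opening. The window head height is 2371 mm.

A wall with a rectangular opening subtracted — a window. Sill at z = 714, opening 1657 mm tall, so the head is at 714 + 1657 = 2371 mm.


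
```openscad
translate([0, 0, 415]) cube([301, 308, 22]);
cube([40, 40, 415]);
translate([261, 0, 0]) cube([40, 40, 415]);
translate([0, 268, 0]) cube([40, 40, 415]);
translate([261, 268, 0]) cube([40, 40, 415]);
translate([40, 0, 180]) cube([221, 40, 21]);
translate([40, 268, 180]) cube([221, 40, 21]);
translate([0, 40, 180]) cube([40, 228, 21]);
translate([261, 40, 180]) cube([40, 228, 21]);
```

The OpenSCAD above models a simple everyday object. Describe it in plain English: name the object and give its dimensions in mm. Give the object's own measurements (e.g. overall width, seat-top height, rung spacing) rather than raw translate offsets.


A simple wooden stool: a rectangular seat 301 mm (x) by 308 mm (y), 22 mm thick, top face at z = 437 mm, on four square legs, each 40×40 mm in cross-section. The legs rest on z = 0, each flush with a corner of the seat. Four stretchers, 40 mm wide and 21 mm tall, connect adjacent legs with their undersides at z = 180 mm, each running between the inner faces of the legs it joins and aligned with the legs' outer faces on the other axis.


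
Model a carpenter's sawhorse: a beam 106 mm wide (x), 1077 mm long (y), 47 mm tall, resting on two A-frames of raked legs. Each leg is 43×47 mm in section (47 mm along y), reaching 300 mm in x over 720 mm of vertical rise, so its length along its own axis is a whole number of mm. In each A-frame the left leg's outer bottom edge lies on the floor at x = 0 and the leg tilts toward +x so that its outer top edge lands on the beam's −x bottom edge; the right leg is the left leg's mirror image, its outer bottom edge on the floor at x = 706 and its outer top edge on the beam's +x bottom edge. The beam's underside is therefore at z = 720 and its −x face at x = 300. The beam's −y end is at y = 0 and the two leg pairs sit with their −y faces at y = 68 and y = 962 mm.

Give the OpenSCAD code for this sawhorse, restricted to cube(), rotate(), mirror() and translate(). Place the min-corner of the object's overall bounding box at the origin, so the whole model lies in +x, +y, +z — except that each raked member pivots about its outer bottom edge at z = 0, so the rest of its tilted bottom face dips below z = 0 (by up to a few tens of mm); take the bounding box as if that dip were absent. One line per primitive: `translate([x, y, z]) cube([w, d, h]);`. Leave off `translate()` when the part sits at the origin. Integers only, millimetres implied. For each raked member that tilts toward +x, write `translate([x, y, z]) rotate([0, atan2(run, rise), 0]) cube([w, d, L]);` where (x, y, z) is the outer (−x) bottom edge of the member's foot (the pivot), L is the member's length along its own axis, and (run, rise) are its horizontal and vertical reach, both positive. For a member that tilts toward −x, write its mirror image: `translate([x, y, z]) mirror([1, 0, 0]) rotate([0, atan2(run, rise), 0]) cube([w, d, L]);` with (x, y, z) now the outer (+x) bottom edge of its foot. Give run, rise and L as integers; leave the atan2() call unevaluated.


translate([300, 0, 720]) cube([106, 1077, 47]);
translate([0, 68, 0]) rotate([0, atan2(300, 720), 0]) cube([43, 47, 780]);
translate([706, 68, 0]) mirror([1, 0, 0]) rotate([0, atan2(300, 720), 0]) cube([43, 47, 780]);
translate([0, 962, 0]) rotate([0, atan2(300, 720), 0]) cube([43, 47, 780]);
translate([706, 962, 0]) mirror([1, 0, 0]) rotate([0, atan2(300, 720), 0]) cube([43, 47, 780]);


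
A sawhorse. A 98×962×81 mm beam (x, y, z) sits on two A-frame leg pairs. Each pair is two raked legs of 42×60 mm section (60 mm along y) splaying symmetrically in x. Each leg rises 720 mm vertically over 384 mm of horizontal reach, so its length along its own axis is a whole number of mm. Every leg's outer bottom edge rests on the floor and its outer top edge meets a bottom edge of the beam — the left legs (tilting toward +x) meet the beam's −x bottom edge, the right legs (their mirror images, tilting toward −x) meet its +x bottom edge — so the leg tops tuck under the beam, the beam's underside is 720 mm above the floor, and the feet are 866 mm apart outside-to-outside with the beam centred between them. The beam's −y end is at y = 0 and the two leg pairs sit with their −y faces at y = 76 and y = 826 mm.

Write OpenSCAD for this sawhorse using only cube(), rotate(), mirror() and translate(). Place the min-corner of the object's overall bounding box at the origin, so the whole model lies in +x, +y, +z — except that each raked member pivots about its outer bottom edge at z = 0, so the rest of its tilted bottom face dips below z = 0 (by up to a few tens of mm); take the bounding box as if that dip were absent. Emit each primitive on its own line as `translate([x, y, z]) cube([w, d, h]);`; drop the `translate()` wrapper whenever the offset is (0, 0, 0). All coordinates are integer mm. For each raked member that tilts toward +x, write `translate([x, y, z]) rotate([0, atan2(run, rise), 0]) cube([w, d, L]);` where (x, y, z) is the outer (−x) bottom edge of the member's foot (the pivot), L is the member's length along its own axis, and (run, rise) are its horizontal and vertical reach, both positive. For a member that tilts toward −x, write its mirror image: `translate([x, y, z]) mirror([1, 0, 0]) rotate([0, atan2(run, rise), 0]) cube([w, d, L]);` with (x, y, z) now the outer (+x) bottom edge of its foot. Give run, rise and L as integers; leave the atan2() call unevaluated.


// leg length = √(384² + 720²) = 816
// right-leg outer foot x = 2·384 + 98 = 866
// beam min-corner = (384, 0, 720)
translate([384, 0, 720]) cube([98, 962, 81]);
translate([0, 76, 0]) rotate([0, atan2(384, 720), 0]) cube([42, 60, 816]);
translate([866, 76, 0]) mirror([1, 0, 0]) rotate([0, atan2(384, 720), 0]) cube([42, 60, 816]);
translate([0, 826, 0]) rotate([0, atan2(384, 720), 0]) cube([42, 60, 816]);
translate([866, 826, 0]) mirror([1, 0, 0]) rotate([0, atan2(384, 720), 0]) cube([42, 60, 816]);


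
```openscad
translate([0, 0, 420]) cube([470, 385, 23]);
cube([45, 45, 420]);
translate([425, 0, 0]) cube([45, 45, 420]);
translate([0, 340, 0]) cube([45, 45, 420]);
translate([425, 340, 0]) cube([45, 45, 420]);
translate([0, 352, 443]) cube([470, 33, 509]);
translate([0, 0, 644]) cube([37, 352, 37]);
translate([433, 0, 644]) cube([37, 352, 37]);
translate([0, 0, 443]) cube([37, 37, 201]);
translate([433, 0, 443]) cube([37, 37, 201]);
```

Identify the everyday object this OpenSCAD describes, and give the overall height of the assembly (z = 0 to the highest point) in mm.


A chair. The overall height is 952 mm.

A slab on four corner posts with a tall panel at the back — a chair. The seat slab sits at z = 420 with thickness 23, and the 509 mm backrest starts at the seat top, so the overall height is 420 + 23 + 509 = 952 mm.


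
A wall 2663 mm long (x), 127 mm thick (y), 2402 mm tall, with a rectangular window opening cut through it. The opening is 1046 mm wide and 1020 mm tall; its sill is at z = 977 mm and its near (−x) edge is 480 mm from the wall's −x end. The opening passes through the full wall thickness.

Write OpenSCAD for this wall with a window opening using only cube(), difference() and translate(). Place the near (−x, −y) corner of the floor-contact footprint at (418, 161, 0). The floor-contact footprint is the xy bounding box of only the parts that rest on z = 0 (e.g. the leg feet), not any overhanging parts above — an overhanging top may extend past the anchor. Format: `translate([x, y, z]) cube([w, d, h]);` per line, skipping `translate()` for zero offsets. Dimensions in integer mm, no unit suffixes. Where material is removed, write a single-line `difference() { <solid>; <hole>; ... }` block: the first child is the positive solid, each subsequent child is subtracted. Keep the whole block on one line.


difference() { translate([418, 161, 0]) cube([2663, 127, 2402]); translate([898, 161, 977]) cube([1046, 127, 1020]); }


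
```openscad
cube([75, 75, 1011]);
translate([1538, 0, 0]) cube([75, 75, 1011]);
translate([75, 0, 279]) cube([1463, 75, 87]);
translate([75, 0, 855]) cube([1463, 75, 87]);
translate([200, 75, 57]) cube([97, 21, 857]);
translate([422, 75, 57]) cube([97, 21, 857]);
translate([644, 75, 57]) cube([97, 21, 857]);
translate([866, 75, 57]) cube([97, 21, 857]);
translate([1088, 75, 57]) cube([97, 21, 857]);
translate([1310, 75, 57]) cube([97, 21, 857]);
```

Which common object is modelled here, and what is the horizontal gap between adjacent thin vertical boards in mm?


A fence section. The picket gap is 125 mm.

Two posts, two rails, 6 pickets — a fence section. Span 1463 mm holds 6 pickets of 97 mm with 7 equal gaps: ⌊(1463 − 6·97) / 7⌋ = 125 mm.


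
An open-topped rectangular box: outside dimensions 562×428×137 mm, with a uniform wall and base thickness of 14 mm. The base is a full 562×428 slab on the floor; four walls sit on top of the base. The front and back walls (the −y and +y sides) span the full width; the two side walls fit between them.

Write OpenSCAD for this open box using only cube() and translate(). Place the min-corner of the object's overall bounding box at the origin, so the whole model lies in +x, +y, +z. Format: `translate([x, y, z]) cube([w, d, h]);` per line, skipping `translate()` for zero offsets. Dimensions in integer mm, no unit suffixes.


cube([562, 428, 14]);
translate([0, 0, 14]) cube([562, 14, 123]);
translate([0, 414, 14]) cube([562, 14, 123]);
translate([0, 14, 14]) cube([14, 400, 123]);
translate([548, 14, 14]) cube([14, 400, 123]);


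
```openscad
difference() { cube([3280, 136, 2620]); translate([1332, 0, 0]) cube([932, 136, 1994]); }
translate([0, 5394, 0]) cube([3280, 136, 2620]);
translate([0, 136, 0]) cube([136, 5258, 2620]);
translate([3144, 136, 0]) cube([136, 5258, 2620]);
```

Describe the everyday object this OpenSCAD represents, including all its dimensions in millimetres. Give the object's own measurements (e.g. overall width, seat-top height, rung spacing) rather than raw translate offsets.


A single room: four walls, each 2620 mm tall and 136 mm thick, enclosing an outside footprint 3280×5530 mm (x × y), no floor or roof. The front and back walls (−y and +y sides) run the full x-width; the side walls fit between their inner faces. A door opening 932 mm wide and 1994 mm tall is cut through the front wall from the floor up, its −x edge 1332 mm from the wall's −x end.


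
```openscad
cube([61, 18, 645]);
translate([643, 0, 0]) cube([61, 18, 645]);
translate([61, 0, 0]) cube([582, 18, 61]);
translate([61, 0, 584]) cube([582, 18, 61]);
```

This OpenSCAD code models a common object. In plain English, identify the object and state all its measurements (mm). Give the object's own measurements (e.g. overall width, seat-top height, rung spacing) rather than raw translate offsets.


A rectangular picture frame lying in the x–z plane (depth along y). The opening is 582 mm wide (x) by 523 mm tall (z), surrounded by a border 61 mm wide on all four sides. The frame is 18 mm deep and is made of two full-height vertical stiles with two horizontal rails fitted between them.


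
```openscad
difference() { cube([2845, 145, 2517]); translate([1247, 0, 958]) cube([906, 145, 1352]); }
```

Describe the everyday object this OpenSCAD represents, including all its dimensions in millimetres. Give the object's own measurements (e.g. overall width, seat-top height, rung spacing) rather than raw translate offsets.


A wall 2845 mm long (x), 145 mm thick (y), 2517 mm tall, with a rectangular window opening cut through it. The opening is 906 mm wide and 1352 mm tall; its sill is at z = 958 mm and its near (−x) edge is 1247 mm from the wall's −x end. The opening passes through the full wall thickness.


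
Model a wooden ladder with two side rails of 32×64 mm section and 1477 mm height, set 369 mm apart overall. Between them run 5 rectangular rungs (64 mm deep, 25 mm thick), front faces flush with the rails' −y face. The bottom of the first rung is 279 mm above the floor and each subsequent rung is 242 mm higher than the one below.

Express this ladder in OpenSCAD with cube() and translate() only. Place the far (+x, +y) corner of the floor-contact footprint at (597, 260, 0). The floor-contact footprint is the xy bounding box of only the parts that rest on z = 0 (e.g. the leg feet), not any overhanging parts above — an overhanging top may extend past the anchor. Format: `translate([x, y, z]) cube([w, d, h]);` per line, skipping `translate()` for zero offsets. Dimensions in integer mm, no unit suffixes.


translate([228, 196, 0]) cube([32, 64, 1477]);
translate([565, 196, 0]) cube([32, 64, 1477]);
translate([260, 196, 279]) cube([305, 64, 25]);
translate([260, 196, 521]) cube([305, 64, 25]);
translate([260, 196, 763]) cube([305, 64, 25]);
translate([260, 196, 1005]) cube([305, 64, 25]);
translate([260, 196, 1247]) cube([305, 64, 25]);


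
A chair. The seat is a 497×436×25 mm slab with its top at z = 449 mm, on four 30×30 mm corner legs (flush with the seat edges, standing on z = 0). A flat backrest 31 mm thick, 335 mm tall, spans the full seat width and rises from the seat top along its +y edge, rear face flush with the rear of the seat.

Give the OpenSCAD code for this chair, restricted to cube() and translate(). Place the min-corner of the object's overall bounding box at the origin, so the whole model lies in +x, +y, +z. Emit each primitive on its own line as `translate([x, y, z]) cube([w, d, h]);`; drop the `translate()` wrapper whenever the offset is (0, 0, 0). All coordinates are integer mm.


// leg_h = 449 - 25 = 424
translate([0, 0, 424]) cube([497, 436, 25]);
cube([30, 30, 424]);
translate([467, 0, 0]) cube([30, 30, 424]);
translate([0, 406, 0]) cube([30, 30, 424]);
translate([467, 406, 0]) cube([30, 30, 424]);
translate([0, 405, 449]) cube([497, 31, 335]);


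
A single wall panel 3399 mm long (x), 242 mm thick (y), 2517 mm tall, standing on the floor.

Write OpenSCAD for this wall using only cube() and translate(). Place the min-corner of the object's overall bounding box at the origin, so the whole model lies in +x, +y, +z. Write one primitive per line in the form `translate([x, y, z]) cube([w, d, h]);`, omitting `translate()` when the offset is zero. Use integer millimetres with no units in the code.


cube([3399, 242, 2517]);


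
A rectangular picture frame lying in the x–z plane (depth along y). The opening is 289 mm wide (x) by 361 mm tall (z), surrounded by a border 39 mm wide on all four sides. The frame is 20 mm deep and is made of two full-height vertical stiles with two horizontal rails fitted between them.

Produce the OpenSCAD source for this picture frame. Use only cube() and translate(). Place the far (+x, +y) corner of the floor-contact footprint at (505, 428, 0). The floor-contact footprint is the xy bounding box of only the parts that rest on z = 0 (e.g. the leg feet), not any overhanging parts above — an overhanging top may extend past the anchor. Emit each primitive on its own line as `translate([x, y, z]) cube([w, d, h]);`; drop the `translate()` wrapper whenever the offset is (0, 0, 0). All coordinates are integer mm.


translate([138, 408, 0]) cube([39, 20, 439]);
translate([466, 408, 0]) cube([39, 20, 439]);
translate([177, 408, 0]) cube([289, 20, 39]);
translate([177, 408, 400]) cube([289, 20, 39]);


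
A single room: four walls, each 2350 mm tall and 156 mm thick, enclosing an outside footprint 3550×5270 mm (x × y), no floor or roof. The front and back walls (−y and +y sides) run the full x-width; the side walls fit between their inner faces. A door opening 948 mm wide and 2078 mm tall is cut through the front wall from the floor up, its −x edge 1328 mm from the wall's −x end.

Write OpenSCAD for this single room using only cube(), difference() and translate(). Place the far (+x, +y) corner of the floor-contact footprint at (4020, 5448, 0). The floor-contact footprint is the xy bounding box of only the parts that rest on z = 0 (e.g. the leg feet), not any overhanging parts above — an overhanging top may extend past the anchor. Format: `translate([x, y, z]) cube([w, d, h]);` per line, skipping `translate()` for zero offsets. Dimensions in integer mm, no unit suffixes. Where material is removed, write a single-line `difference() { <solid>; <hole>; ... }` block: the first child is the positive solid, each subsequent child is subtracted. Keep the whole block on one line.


difference() { translate([470, 178, 0]) cube([3550, 156, 2350]); translate([1798, 178, 0]) cube([948, 156, 2078]); }
translate([470, 5292, 0]) cube([3550, 156, 2350]);
translate([470, 334, 0]) cube([156, 4958, 2350]);
translate([3864, 334, 0]) cube([156, 4958, 2350]);


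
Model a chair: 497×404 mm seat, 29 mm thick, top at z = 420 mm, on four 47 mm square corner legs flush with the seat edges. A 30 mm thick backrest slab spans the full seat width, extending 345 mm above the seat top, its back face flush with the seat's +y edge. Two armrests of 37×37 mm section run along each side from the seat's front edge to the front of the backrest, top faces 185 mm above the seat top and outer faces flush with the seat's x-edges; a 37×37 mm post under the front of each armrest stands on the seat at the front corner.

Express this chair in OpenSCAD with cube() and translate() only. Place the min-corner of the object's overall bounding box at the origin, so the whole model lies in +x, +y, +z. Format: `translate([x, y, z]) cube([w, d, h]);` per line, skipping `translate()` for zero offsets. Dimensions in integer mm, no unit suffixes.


translate([0, 0, 391]) cube([497, 404, 29]);
cube([47, 47, 391]);
translate([450, 0, 0]) cube([47, 47, 391]);
translate([0, 357, 0]) cube([47, 47, 391]);
translate([450, 357, 0]) cube([47, 47, 391]);
translate([0, 374, 420]) cube([497, 30, 345]);
translate([0, 0, 568]) cube([37, 374, 37]);
translate([460, 0, 568]) cube([37, 374, 37]);
translate([0, 0, 420]) cube([37, 37, 148]);
translate([460, 0, 420]) cube([37, 37, 148]);


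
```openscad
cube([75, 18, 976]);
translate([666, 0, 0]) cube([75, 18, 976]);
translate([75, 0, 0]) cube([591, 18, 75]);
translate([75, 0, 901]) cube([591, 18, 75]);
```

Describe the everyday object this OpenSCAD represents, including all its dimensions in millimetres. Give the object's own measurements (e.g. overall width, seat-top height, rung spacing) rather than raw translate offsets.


A rectangular picture frame lying in the x–z plane (depth along y). The opening is 591 mm wide (x) by 826 mm tall (z), surrounded by a border 75 mm wide on all four sides. The frame is 18 mm deep and is made of two full-height vertical stiles with two horizontal rails fitted between them.


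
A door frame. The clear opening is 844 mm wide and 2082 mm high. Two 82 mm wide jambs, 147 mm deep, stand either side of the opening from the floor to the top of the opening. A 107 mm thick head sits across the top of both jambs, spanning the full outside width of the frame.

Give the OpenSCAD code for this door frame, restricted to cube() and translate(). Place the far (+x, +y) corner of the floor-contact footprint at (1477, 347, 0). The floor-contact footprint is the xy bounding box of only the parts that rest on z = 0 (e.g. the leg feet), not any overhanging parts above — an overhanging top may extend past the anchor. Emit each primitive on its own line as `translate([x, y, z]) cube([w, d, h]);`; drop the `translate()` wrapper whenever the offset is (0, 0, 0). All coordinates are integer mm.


translate([469, 200, 0]) cube([82, 147, 2082]);
translate([1395, 200, 0]) cube([82, 147, 2082]);
translate([469, 200, 2082]) cube([1008, 147, 107]);


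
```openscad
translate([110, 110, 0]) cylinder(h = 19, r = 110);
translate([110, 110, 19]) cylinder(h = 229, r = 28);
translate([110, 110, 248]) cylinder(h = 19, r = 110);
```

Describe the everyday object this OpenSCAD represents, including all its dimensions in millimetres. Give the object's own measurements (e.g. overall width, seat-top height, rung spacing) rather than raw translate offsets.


A spool: two coaxial disc flanges of radius 110 mm and thickness 19 mm, joined by a core cylinder of radius 28 mm and height 229 mm. The lower flange rests on z = 0 and the three cylinders share a vertical axis.


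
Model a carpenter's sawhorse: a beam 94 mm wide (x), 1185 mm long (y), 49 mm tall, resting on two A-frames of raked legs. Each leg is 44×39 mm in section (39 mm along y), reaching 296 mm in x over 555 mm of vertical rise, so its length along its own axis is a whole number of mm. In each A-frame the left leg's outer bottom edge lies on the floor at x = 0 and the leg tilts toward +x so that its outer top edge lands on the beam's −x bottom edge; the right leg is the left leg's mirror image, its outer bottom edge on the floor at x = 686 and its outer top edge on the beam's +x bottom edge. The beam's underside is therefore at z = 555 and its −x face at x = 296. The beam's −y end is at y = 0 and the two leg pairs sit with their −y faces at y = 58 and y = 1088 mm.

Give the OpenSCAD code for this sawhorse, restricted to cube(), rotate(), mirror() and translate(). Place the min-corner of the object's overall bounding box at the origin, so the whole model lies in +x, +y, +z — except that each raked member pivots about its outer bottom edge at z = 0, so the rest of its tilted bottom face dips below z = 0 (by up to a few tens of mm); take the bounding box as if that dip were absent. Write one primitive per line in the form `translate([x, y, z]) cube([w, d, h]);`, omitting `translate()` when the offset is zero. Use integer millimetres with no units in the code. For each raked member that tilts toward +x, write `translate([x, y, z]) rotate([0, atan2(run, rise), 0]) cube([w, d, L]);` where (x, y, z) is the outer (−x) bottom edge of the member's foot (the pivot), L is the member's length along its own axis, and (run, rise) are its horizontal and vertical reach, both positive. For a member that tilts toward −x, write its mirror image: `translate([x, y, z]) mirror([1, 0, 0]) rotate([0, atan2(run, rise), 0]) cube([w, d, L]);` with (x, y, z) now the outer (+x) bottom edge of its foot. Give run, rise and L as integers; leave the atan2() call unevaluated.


translate([296, 0, 555]) cube([94, 1185, 49]);
translate([0, 58, 0]) rotate([0, atan2(296, 555), 0]) cube([44, 39, 629]);
translate([686, 58, 0]) mirror([1, 0, 0]) rotate([0, atan2(296, 555), 0]) cube([44, 39, 629]);
translate([0, 1088, 0]) rotate([0, atan2(296, 555), 0]) cube([44, 39, 629]);
translate([686, 1088, 0]) mirror([1, 0, 0]) rotate([0, atan2(296, 555), 0]) cube([44, 39, 629]);


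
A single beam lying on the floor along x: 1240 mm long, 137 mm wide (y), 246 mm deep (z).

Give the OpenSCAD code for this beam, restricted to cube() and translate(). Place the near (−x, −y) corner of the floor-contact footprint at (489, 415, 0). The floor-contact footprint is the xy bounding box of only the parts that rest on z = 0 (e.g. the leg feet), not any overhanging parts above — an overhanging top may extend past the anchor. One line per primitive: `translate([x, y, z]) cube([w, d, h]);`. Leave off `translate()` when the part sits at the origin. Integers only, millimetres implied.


translate([489, 415, 0]) cube([1240, 137, 246]);


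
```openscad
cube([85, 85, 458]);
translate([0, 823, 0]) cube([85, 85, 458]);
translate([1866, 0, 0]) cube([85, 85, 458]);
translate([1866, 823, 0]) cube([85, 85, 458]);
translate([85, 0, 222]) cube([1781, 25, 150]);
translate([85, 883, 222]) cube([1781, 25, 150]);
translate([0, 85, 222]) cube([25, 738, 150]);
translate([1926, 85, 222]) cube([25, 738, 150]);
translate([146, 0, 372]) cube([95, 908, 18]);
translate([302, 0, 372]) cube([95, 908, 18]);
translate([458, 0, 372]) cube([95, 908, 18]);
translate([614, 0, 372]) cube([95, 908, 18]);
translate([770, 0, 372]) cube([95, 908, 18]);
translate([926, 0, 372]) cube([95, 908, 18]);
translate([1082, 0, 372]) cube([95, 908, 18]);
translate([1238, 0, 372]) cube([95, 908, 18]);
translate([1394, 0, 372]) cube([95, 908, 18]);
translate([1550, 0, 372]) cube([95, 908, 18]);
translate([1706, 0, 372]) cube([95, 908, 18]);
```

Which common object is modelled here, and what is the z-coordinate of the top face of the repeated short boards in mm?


A bed frame. The slat-top height is 390 mm.

Four posts, four rails, and a row of slats — a bed frame. Slats sit on the rails at z = 222 + 150 = 372; with slat thickness 18, the top is 390 mm.


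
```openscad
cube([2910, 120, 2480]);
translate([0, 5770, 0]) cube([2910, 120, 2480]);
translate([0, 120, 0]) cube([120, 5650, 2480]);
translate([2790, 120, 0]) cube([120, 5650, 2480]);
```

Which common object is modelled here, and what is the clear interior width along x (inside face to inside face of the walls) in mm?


A house (or room) frame. The interior width is 2670 mm.

Four 2480 mm walls enclosing a rectangle with no floor or roof — a room or house frame. Outside width is 2910 mm and wall thickness is 120 mm, so the interior width is 2910 − 2 × 120 = 2670 mm.


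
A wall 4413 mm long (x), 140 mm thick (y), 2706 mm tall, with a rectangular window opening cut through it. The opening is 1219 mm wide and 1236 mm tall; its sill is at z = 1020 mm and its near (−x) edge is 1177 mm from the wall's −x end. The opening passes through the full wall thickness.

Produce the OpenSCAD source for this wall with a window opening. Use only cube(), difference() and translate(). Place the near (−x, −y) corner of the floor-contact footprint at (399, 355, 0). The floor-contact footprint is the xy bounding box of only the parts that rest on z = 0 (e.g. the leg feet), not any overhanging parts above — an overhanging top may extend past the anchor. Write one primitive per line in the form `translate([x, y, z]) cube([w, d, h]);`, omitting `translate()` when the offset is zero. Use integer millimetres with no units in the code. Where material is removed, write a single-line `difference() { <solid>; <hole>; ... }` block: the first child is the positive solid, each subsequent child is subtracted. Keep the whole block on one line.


difference() { translate([399, 355, 0]) cube([4413, 140, 2706]); translate([1576, 355, 1020]) cube([1219, 140, 1236]); }


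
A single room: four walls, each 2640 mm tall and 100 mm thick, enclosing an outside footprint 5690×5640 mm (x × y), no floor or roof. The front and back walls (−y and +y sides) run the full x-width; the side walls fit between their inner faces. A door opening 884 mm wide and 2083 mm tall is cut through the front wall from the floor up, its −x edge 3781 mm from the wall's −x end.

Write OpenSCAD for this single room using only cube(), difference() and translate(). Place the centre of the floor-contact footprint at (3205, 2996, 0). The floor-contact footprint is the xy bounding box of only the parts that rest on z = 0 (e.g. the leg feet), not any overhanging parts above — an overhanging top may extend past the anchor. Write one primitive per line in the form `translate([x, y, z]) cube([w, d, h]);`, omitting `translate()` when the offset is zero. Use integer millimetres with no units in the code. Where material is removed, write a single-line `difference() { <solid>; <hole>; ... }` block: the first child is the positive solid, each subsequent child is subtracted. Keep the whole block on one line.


difference() { translate([360, 176, 0]) cube([5690, 100, 2640]); translate([4141, 176, 0]) cube([884, 100, 2083]); }
translate([360, 5716, 0]) cube([5690, 100, 2640]);
translate([360, 276, 0]) cube([100, 5440, 2640]);
translate([5950, 276, 0]) cube([100, 5440, 2640]);


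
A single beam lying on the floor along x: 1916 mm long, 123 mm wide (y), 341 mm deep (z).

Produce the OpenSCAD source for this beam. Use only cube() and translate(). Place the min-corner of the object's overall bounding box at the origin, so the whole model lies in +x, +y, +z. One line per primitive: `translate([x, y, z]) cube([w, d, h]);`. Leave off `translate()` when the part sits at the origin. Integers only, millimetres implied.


cube([1916, 123, 341]);


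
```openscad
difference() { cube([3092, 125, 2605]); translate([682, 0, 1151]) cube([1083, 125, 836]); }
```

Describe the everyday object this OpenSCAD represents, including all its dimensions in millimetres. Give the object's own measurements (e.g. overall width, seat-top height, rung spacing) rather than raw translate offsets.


A wall 3092 mm long (x), 125 mm thick (y), 2605 mm tall, with a rectangular window opening cut through it. The opening is 1083 mm wide and 836 mm tall; its sill is at z = 1151 mm and its near (−x) edge is 682 mm from the wall's −x end. The opening passes through the full wall thickness.


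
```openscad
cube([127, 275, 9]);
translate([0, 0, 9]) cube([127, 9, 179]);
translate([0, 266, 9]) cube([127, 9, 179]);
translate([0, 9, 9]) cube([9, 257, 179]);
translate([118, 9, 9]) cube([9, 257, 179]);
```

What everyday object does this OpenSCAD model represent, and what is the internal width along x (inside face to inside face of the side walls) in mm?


An open box. The internal width is 109 mm.

A 127×275 base slab with four walls standing on it — an open box. The base is 127 mm wide and the walls are 9 mm thick, so the internal width is 127 − 2 × 9 = 109 mm.


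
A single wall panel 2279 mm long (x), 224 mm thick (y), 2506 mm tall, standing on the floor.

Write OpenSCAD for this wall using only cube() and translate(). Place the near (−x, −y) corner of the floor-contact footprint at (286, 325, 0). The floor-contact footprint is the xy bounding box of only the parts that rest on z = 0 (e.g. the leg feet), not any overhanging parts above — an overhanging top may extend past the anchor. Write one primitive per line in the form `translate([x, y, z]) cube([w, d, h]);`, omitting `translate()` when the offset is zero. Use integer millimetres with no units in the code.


translate([286, 325, 0]) cube([2279, 224, 2506]);


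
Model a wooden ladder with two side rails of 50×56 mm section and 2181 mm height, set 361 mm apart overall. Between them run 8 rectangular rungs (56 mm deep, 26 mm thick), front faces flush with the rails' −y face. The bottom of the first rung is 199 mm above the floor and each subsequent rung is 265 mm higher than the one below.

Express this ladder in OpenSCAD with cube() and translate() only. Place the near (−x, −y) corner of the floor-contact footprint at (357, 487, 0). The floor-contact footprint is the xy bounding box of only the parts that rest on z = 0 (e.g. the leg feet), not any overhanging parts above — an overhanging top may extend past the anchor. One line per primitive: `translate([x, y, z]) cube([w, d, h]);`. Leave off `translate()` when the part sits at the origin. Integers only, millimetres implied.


translate([357, 487, 0]) cube([50, 56, 2181]);
translate([668, 487, 0]) cube([50, 56, 2181]);
translate([407, 487, 199]) cube([261, 56, 26]);
translate([407, 487, 464]) cube([261, 56, 26]);
translate([407, 487, 729]) cube([261, 56, 26]);
translate([407, 487, 994]) cube([261, 56, 26]);
translate([407, 487, 1259]) cube([261, 56, 26]);
translate([407, 487, 1524]) cube([261, 56, 26]);
translate([407, 487, 1789]) cube([261, 56, 26]);
translate([407, 487, 2054]) cube([261, 56, 26]);


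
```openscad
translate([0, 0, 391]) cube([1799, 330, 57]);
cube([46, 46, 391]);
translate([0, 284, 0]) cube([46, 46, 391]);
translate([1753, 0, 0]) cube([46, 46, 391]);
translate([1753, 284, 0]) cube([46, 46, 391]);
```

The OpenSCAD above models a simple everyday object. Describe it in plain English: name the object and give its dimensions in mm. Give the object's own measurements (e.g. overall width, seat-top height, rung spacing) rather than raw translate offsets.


A long wooden bench with a 1799 mm (x) × 330 mm (y) seat, 57 mm thick, its top surface 448 mm above the floor. Four 46 mm square legs at the seat corners, flush with the edges, run from z = 0 to the seat underside.


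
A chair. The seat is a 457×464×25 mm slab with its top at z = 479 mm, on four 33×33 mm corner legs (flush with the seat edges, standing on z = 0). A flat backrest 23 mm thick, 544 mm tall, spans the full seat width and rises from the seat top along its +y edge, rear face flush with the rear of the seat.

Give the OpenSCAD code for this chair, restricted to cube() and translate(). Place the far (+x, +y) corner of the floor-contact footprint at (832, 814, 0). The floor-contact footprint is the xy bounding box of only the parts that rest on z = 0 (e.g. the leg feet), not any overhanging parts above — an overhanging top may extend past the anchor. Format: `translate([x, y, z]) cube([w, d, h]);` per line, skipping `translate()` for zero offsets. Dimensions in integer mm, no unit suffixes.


// leg_h = 479 - 25 = 454
translate([375, 350, 454]) cube([457, 464, 25]);
translate([375, 350, 0]) cube([33, 33, 454]);
translate([799, 350, 0]) cube([33, 33, 454]);
translate([375, 781, 0]) cube([33, 33, 454]);
translate([799, 781, 0]) cube([33, 33, 454]);
translate([375, 791, 479]) cube([457, 23, 544]);


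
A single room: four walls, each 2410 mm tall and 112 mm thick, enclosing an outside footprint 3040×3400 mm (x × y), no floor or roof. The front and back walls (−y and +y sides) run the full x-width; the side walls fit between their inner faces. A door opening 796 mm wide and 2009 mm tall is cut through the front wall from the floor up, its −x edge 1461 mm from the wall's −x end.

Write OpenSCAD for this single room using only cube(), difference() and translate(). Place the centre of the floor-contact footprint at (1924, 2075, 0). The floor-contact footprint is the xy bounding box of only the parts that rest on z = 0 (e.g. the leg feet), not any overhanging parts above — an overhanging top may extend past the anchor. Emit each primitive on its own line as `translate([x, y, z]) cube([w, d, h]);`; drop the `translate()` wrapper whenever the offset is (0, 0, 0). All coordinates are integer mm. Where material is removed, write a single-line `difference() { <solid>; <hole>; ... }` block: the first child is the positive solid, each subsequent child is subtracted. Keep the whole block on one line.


difference() { translate([404, 375, 0]) cube([3040, 112, 2410]); translate([1865, 375, 0]) cube([796, 112, 2009]); }
translate([404, 3663, 0]) cube([3040, 112, 2410]);
translate([404, 487, 0]) cube([112, 3176, 2410]);
translate([3332, 487, 0]) cube([112, 3176, 2410]);


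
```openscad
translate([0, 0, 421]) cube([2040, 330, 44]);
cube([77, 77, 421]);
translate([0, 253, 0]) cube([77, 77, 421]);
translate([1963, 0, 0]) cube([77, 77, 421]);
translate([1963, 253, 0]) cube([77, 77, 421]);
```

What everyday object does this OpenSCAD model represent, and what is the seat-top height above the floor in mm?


A bench. The seat-top height is 465 mm.

A long slab on four corner posts — a bench. The slab sits at z = 421 with thickness 44, so the top is 421 + 44 = 465 mm.


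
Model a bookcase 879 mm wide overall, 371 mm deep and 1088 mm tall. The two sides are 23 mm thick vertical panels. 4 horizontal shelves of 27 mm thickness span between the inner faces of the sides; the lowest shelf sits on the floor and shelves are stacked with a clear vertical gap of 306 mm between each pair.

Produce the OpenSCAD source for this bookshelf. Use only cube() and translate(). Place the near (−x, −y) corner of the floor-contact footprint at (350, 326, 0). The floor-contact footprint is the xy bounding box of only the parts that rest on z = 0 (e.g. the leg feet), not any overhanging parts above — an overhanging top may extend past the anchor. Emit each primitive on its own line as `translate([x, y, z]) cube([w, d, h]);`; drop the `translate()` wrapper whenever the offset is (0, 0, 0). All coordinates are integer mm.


translate([350, 326, 0]) cube([23, 371, 1088]);
translate([1206, 326, 0]) cube([23, 371, 1088]);
translate([373, 326, 0]) cube([833, 371, 27]);
translate([373, 326, 333]) cube([833, 371, 27]);
translate([373, 326, 666]) cube([833, 371, 27]);
translate([373, 326, 999]) cube([833, 371, 27]);
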